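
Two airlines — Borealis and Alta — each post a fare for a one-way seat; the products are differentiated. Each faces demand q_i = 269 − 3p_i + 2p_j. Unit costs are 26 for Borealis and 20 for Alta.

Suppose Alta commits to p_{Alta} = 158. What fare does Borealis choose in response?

110.5

Borealis's profit: π = (p_{Borealis} − 26)(269 − 3p_{Borealis} + 2p_{Alta}).
∂π/∂p_{Borealis} = 347 − 6p_{Borealis} + 2p_{Alta} = 0 ⇒ p_{Borealis} = 347/6 + (1/3)p_{Alta}.
At p_{Alta} = 158: p_{Borealis} = 347/6 + (1/3)·158 = 110.5.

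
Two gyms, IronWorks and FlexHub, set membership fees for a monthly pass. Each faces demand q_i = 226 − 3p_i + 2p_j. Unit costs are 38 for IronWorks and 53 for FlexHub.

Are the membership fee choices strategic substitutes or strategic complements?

IronWorks's profit: π = (p_{IronWorks} − 38)(226 − 3p_{IronWorks} + 2p_{FlexHub}).
∂π/∂p_{IronWorks} = 340 − 6p_{IronWorks} + 2p_{FlexHub} = 0 ⇒ p_{IronWorks} = 170/3 + (1/3)p_{FlexHub}.
The best-response slope dp_{IronWorks}/dp_{FlexHub} = 1/3 > 0: the reaction function is upward-sloping, so the choices are strategic complements.

strategic complements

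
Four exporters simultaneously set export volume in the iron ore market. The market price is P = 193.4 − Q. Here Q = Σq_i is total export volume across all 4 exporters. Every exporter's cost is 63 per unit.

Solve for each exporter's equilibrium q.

26.08

A representative exporter's profit is π_i = q_i(193.4 − Q) − 63q_i, with Q = q_i + Σ_{j≠i} q_j.
First-order condition: 130.4 − 2q_i − Σ_{j≠i} q_j = 0.
With identical exporters, set every q_j = q: then 130.4 − 2q − 3q = 0, i.e. q = 130.4/5 = 26.08.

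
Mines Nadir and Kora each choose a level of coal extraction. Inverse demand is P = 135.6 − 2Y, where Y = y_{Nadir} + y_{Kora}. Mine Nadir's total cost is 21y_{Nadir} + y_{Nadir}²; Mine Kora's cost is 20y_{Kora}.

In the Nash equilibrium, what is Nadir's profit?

Mine Nadir's profit: π = y_{Nadir}(135.6 − 2(y_{Nadir} + y_{Kora})) − 21y_{Nadir} − y_{Nadir}².
∂π/∂y_{Nadir} = 114.6 − 6y_{Nadir} − 2y_{Kora} = 0, so y_{Nadir} = 19.1 − (1/3)y_{Kora}.
For Kora: ∂π/∂y_{Kora} = 115.6 − 4y_{Kora} − 2y_{Nadir} = 0 ⇒ y_{Kora} = 28.9 − 0.5y_{Nadir}.
Substituting the second reaction function into the first: y_{Nadir} = 19.1 − (1/3)(28.9 − 0.5y_{Nadir}), which gives (5/6)y_{Nadir} = 142/15 ⇒ y_{Nadir} = 11.36.
Then y_{Kora} = 28.9 − 0.5·11.36 = 23.22.
Price P = 135.6 − 2·34.58 = 66.44.
Nadir's profit: (66.44 − 21)·11.36 − (11.36)² = 387.1488.

387.1488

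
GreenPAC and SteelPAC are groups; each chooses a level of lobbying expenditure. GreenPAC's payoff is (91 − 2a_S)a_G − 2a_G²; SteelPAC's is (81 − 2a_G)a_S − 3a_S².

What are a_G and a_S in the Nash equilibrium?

Expanding GreenPAC's payoff: 91a_G − 2a_Sa_G − 2a_G².
∂π/∂a_G = 91 − 2a_S − 4a_G = 0, so a_G = 22.75 − 0.5a_S.
Likewise for SteelPAC: a_S = 13.5 − (1/3)a_G.
Plugging a_S into GreenPAC's best response: a_G = 22.75 − 0.5(13.5 − (1/3)a_G) ⇒ (5/6)a_G = 16, so a_G = 19.2.
Then a_S = 13.5 − (1/3)·19.2 = 7.1.

19.2, 7.1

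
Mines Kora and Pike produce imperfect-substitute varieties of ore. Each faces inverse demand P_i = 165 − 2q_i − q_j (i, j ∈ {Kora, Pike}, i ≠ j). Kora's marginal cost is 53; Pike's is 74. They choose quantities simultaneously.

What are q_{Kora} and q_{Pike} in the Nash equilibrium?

Mine Kora's profit: π = q_{Kora}(165 − 2q_{Kora} − q_{Pike}) − 53q_{Kora}.
∂π/∂q_{Kora} = 112 − 4q_{Kora} − q_{Pike} = 0 ⇒ q_{Kora} = 28 − 0.25q_{Pike}.
Similarly q_{Pike} = 22.75 − 0.25q_{Kora}.
Plugging q_{Pike} into Kora's best response: q_{Kora} = 28 − 0.25(22.75 − 0.25q_{Kora}) ⇒ 0.9375q_{Kora} = 22.3125, so q_{Kora} = 23.8.
Then q_{Pike} = 22.75 − 0.25·23.8 = 16.8.

23.8, 16.8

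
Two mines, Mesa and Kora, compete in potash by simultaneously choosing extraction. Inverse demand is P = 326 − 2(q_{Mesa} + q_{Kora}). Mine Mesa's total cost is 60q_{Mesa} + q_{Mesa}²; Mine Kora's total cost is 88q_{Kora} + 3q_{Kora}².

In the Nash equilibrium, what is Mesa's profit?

4563

Mine Mesa's profit: π = q_{Mesa}(326 − 2(q_{Mesa} + q_{Kora})) − 60q_{Mesa} − q_{Mesa}².
∂π/∂q_{Mesa} = 266 − 6q_{Mesa} − 2q_{Kora} = 0, so q_{Mesa} = 133/3 − (1/3)q_{Kora}.
For Kora: ∂π/∂q_{Kora} = 238 − 10q_{Kora} − 2q_{Mesa} = 0 ⇒ q_{Kora} = 23.8 − 0.2q_{Mesa}.
Plugging q_{Kora} into Mesa's best response: q_{Mesa} = 133/3 − (1/3)(23.8 − 0.2q_{Mesa}) ⇒ (14/15)q_{Mesa} = 36.4, so q_{Mesa} = 39.
Then q_{Kora} = 23.8 − 0.2·39 = 16.
Price P = 326 − 2·55 = 216.
Mesa's profit: (216 − 60)·39 − (39)² = 4563.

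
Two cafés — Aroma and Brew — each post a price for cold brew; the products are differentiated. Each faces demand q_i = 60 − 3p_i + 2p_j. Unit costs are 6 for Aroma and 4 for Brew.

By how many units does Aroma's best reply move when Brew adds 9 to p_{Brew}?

3

Aroma's profit: π = (p_{Aroma} − 6)(60 − 3p_{Aroma} + 2p_{Brew}).
∂π/∂p_{Aroma} = 78 − 6p_{Aroma} + 2p_{Brew} = 0 ⇒ p_{Aroma} = 13 + (1/3)p_{Brew}.
The reaction-function slope is 1/3, so a 9-unit rise in p_{Brew} moves p_{Aroma} by 1/3 × 9 = 3. Aroma's best response rises — the actions are strategic complements.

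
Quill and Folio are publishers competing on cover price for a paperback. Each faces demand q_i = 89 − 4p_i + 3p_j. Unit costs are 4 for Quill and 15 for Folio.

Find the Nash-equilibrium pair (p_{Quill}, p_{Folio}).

23.4, 27.4

Quill's profit: π = (p_{Quill} − 4)(89 − 4p_{Quill} + 3p_{Folio}).
∂π/∂p_{Quill} = 105 − 8p_{Quill} + 3p_{Folio} = 0 ⇒ p_{Quill} = 13.125 + 0.375p_{Folio}.
Similarly p_{Folio} = 18.625 + 0.375p_{Quill}.
Substituting the second reaction function into the first: p_{Quill} = 13.125 + 0.375(18.625 + 0.375p_{Quill}), which gives (55/64)p_{Quill} = 1287/64 ⇒ p_{Quill} = 23.4.
Then p_{Folio} = 18.625 + 0.375·23.4 = 27.4.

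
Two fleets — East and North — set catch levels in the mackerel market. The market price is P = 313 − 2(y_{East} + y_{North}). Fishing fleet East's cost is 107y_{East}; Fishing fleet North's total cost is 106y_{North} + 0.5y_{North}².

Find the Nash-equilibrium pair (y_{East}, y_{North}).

Fishing fleet East's profit: π = y_{East}(313 − 2(y_{East} + y_{North})) − 107y_{East}.
∂π/∂y_{East} = 206 − 4y_{East} − 2y_{North} = 0, so y_{East} = 51.5 − 0.5y_{North}.
For North: ∂π/∂y_{North} = 207 − 5y_{North} − 2y_{East} = 0 ⇒ y_{North} = 41.4 − 0.4y_{East}.
Plugging y_{North} into East's best response: y_{East} = 51.5 − 0.5(41.4 − 0.4y_{East}) ⇒ 0.8y_{East} = 30.8, so y_{East} = 38.5.
Then y_{North} = 41.4 − 0.4·38.5 = 26.

38.5, 26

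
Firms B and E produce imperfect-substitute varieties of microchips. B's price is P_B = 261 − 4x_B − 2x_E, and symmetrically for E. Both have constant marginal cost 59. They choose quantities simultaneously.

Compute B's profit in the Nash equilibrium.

Firm B's profit: π = x_B(261 − 4x_B − 2x_E) − 59x_B.
∂π/∂x_B = 202 − 8x_B − 2x_E = 0 ⇒ x_B = 25.25 − 0.25x_E.
By symmetry x_E = x_B; substituting into the reaction function, 1.25x_B = 25.25 and x_B = 20.2.
P_B = 261 − 4·20.2 − 2·20.2 = 139.8.
Profit = (139.8 − 59)·20.2 = 1632.16.

1632.16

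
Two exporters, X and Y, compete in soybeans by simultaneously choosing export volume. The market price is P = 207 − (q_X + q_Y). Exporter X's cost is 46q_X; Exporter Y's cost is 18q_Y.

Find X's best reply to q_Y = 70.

Exporter X's profit: π = q_X(207 − (q_X + q_Y)) − 46q_X.
∂π/∂q_X = 161 − 2q_X − q_Y = 0, so q_X = 80.5 − 0.5q_Y.
At q_Y = 70: q_X = 80.5 − 0.5·70 = 45.5.

45.5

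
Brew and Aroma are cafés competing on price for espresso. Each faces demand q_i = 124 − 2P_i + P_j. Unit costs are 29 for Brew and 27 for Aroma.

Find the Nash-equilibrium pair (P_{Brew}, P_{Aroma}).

Brew's profit: π = (P_{Brew} − 29)(124 − 2P_{Brew} + P_{Aroma}).
∂π/∂P_{Brew} = 182 − 4P_{Brew} + P_{Aroma} = 0 ⇒ P_{Brew} = 45.5 + 0.25P_{Aroma}.
Similarly P_{Aroma} = 44.5 + 0.25P_{Brew}.
Plugging P_{Aroma} into Brew's best response: P_{Brew} = 45.5 + 0.25(44.5 + 0.25P_{Brew}) ⇒ 0.9375P_{Brew} = 56.625, so P_{Brew} = 60.4.
Then P_{Aroma} = 44.5 + 0.25·60.4 = 59.6.

60.4, 59.6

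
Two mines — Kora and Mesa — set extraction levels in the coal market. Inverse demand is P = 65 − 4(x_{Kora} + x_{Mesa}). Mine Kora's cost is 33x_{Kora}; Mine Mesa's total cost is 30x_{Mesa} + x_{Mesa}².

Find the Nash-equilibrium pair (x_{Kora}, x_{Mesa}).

2.8125, 2.375

Mine Kora's profit: π = x_{Kora}(65 − 4(x_{Kora} + x_{Mesa})) − 33x_{Kora}.
∂π/∂x_{Kora} = 32 − 8x_{Kora} − 4x_{Mesa} = 0, so x_{Kora} = 4 − 0.5x_{Mesa}.
For Mesa: ∂π/∂x_{Mesa} = 35 − 10x_{Mesa} − 4x_{Kora} = 0 ⇒ x_{Mesa} = 3.5 − 0.4x_{Kora}.
Plugging x_{Mesa} into Kora's best response: x_{Kora} = 4 − 0.5(3.5 − 0.4x_{Kora}) ⇒ 0.8x_{Kora} = 2.25, so x_{Kora} = 2.8125.
Then x_{Mesa} = 3.5 − 0.4·2.8125 = 2.375.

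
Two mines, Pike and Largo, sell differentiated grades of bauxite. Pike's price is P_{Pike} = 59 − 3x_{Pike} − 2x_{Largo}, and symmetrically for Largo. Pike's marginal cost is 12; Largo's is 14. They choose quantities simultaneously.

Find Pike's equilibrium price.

Mine Pike's profit: π = x_{Pike}(59 − 3x_{Pike} − 2x_{Largo}) − 12x_{Pike}.
∂π/∂x_{Pike} = 47 − 6x_{Pike} − 2x_{Largo} = 0 ⇒ x_{Pike} = 47/6 − (1/3)x_{Largo}.
Similarly x_{Largo} = 7.5 − (1/3)x_{Pike}.
Solving the two reaction functions simultaneously: (1 − (−1/3)(−1/3))x_{Pike} = 47/6 − (1/3)·7.5, so (8/9)x_{Pike} = 16/3 and x_{Pike} = 6.
Then x_{Largo} = 7.5 − (1/3)·6 = 5.5.
P_{Pike} = 59 − 3·6 − 2·5.5 = 30.

30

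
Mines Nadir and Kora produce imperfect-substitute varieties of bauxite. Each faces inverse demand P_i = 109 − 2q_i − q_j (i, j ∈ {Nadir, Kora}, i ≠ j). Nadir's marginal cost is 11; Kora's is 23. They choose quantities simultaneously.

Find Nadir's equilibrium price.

Mine Nadir's profit: π = q_{Nadir}(109 − 2q_{Nadir} − q_{Kora}) − 11q_{Nadir}.
∂π/∂q_{Nadir} = 98 − 4q_{Nadir} − q_{Kora} = 0 ⇒ q_{Nadir} = 24.5 − 0.25q_{Kora}.
Similarly q_{Kora} = 21.5 − 0.25q_{Nadir}.
Solving the two reaction functions simultaneously: (1 − (−0.25)(−0.25))q_{Nadir} = 24.5 − 0.25·21.5, so 0.9375q_{Nadir} = 19.125 and q_{Nadir} = 20.4.
Then q_{Kora} = 21.5 − 0.25·20.4 = 16.4.
P_{Nadir} = 109 − 2·20.4 − 16.4 = 51.8.

51.8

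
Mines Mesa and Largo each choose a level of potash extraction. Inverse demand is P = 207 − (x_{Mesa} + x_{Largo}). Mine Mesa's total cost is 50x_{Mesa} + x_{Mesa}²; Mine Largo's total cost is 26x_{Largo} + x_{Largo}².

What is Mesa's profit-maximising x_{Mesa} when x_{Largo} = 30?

Mine Mesa's profit: π = x_{Mesa}(207 − (x_{Mesa} + x_{Largo})) − 50x_{Mesa} − x_{Mesa}².
∂π/∂x_{Mesa} = 157 − 4x_{Mesa} − x_{Largo} = 0, so x_{Mesa} = 39.25 − 0.25x_{Largo}.
At x_{Largo} = 30: x_{Mesa} = 39.25 − 0.25·30 = 31.75.

31.75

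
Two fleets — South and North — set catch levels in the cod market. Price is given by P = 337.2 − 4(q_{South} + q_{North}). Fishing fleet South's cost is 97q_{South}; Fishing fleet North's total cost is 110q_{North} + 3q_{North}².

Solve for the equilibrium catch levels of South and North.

Fishing fleet South's profit: π = q_{South}(337.2 − 4(q_{South} + q_{North})) − 97q_{South}.
∂π/∂q_{South} = 240.2 − 8q_{South} − 4q_{North} = 0, so q_{South} = 30.025 − 0.5q_{North}.
For North: ∂π/∂q_{North} = 227.2 − 14q_{North} − 4q_{South} = 0 ⇒ q_{North} = 568/35 − (2/7)q_{South}.
Substituting the second reaction function into the first: q_{South} = 30.025 − 0.5(568/35 − (2/7)q_{South}), which gives (6/7)q_{South} = 1227/56 ⇒ q_{South} = 25.5625.
Then q_{North} = 568/35 − (2/7)·25.5625 = 8.925.

25.5625, 8.925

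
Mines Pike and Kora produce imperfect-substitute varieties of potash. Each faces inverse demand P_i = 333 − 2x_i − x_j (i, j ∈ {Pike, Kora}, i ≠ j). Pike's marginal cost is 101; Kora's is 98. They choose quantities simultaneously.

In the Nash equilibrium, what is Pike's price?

193.4

Mine Pike's profit: π = x_{Pike}(333 − 2x_{Pike} − x_{Kora}) − 101x_{Pike}.
∂π/∂x_{Pike} = 232 − 4x_{Pike} − x_{Kora} = 0 ⇒ x_{Pike} = 58 − 0.25x_{Kora}.
Similarly x_{Kora} = 58.75 − 0.25x_{Pike}.
Plugging x_{Kora} into Pike's best response: x_{Pike} = 58 − 0.25(58.75 − 0.25x_{Pike}) ⇒ 0.9375x_{Pike} = 43.3125, so x_{Pike} = 46.2.
Then x_{Kora} = 58.75 − 0.25·46.2 = 47.2.
P_{Pike} = 333 − 2·46.2 − 47.2 = 193.4.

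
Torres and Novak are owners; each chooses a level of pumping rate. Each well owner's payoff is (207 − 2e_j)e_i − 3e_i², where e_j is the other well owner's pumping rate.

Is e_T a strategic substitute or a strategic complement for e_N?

strategic substitutes

Torres's payoff is (207 − 2e_N)e_T − 3e_T².
∂π/∂e_T = 207 − 2e_N − 6e_T = 0, so e_T = 34.5 − (1/3)e_N.
The best-response slope de_T/de_N = −1/3 < 0: the reaction function is downward-sloping, so the choices are strategic substitutes.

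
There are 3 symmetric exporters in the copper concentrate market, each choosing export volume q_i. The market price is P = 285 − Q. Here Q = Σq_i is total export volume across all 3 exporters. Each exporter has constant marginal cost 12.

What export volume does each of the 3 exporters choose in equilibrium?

A representative exporter's profit is π_i = q_i(285 − Q) − 12q_i, with Q = q_i + Σ_{j≠i} q_j.
First-order condition: 273 − 2q_i − Σ_{j≠i} q_j = 0.
Imposing symmetry (q_j = q for all j) turns Σ_{j≠i} q_j into 2q, so 273 = 4q and q = 68.25.

68.25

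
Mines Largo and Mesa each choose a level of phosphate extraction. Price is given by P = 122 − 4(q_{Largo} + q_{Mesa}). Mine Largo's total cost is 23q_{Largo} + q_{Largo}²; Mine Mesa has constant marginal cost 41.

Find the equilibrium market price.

66.875

Mine Largo's profit: π = q_{Largo}(122 − 4(q_{Largo} + q_{Mesa})) − 23q_{Largo} − q_{Largo}².
∂π/∂q_{Largo} = 99 − 10q_{Largo} − 4q_{Mesa} = 0, so q_{Largo} = 9.9 − 0.4q_{Mesa}.
For Mesa: ∂π/∂q_{Mesa} = 81 − 8q_{Mesa} − 4q_{Largo} = 0 ⇒ q_{Mesa} = 10.125 − 0.5q_{Largo}.
Plugging q_{Mesa} into Largo's best response: q_{Largo} = 9.9 − 0.4(10.125 − 0.5q_{Largo}) ⇒ 0.8q_{Largo} = 5.85, so q_{Largo} = 7.3125.
Then q_{Mesa} = 10.125 − 0.5·7.3125 = 207/32.
Equilibrium price: P = 122 − 4·(441/32) = 66.875.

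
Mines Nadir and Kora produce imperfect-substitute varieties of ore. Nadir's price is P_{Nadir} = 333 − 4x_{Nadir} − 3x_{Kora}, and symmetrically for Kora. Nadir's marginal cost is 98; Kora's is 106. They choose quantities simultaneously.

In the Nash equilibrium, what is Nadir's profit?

1900.96

Mine Nadir's profit: π = x_{Nadir}(333 − 4x_{Nadir} − 3x_{Kora}) − 98x_{Nadir}.
∂π/∂x_{Nadir} = 235 − 8x_{Nadir} − 3x_{Kora} = 0 ⇒ x_{Nadir} = 29.375 − 0.375x_{Kora}.
Similarly x_{Kora} = 28.375 − 0.375x_{Nadir}.
Plugging x_{Kora} into Nadir's best response: x_{Nadir} = 29.375 − 0.375(28.375 − 0.375x_{Nadir}) ⇒ (55/64)x_{Nadir} = 1199/64, so x_{Nadir} = 21.8.
Then x_{Kora} = 28.375 − 0.375·21.8 = 20.2.
P_{Nadir} = 333 − 4·21.8 − 3·20.2 = 185.2.
Profit = (185.2 − 98)·21.8 = 1900.96.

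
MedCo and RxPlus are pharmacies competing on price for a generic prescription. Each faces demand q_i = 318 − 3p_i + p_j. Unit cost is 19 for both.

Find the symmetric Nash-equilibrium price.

75

MedCo's profit: π = (p_{MedCo} − 19)(318 − 3p_{MedCo} + p_{RxPlus}).
∂π/∂p_{MedCo} = 375 − 6p_{MedCo} + p_{RxPlus} = 0 ⇒ p_{MedCo} = 62.5 + (1/6)p_{RxPlus}.
The game is symmetric, so in equilibrium p_{RxPlus} = p_{MedCo}: the reaction function gives (5/6)p_{MedCo} = 62.5, hence p_{MedCo} = 75.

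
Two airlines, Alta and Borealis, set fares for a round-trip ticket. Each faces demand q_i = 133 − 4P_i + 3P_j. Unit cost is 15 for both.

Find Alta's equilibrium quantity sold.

Alta's profit: π = (P_{Alta} − 15)(133 − 4P_{Alta} + 3P_{Borealis}).
∂π/∂P_{Alta} = 193 − 8P_{Alta} + 3P_{Borealis} = 0 ⇒ P_{Alta} = 24.125 + 0.375P_{Borealis}.
The game is symmetric, so in equilibrium P_{Borealis} = P_{Alta}: the reaction function gives 0.625P_{Alta} = 24.125, hence P_{Alta} = 38.6.
q_{Alta} = 133 − 4·38.6 + 3·38.6 = 94.4.

94.4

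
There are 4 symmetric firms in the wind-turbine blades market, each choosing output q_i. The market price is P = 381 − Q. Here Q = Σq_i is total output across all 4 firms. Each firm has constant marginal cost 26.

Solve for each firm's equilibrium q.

71

A representative firm's profit is π_i = q_i(381 − Q) − 26q_i, with Q = q_i + Σ_{j≠i} q_j.
First-order condition: 355 − 2q_i − Σ_{j≠i} q_j = 0.
In a symmetric equilibrium every firm chooses the same q, so Σ_{j≠i} q_j = 3q. The condition becomes 355 − 5q = 0, giving q = 355/5 = 71.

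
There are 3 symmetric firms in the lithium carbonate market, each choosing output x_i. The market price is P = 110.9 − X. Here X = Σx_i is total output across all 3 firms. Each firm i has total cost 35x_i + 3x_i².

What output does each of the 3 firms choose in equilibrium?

A representative firm's profit is π_i = x_i(110.9 − X) − 35x_i − 3x_i², with X = x_i + Σ_{j≠i} x_j.
First-order condition: 75.9 − 8x_i − Σ_{j≠i} x_j = 0.
In a symmetric equilibrium every firm chooses the same x, so Σ_{j≠i} x_j = 2x. The condition becomes 75.9 − 10x = 0, giving x = 75.9/10 = 7.59.

7.59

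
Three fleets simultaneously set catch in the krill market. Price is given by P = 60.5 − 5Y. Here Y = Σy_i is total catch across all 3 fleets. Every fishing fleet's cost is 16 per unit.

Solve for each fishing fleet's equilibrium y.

A representative fishing fleet's profit is π_i = y_i(60.5 − 5Y) − 16y_i, with Y = y_i + Σ_{j≠i} y_j.
First-order condition: 44.5 − 10y_i − 5Σ_{j≠i} y_j = 0.
With identical fishing fleets, set every y_j = y: then 44.5 − 10y − 10y = 0, i.e. y = 44.5/20 = 2.225.

2.225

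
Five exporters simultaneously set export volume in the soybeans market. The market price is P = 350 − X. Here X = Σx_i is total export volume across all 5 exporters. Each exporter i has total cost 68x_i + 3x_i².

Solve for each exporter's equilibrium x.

A representative exporter's profit is π_i = x_i(350 − X) − 68x_i − 3x_i², with X = x_i + Σ_{j≠i} x_j.
First-order condition: 282 − 8x_i − Σ_{j≠i} x_j = 0.
With identical exporters, set every x_j = x: then 282 − 8x − 4x = 0, i.e. x = 282/12 = 23.5.

23.5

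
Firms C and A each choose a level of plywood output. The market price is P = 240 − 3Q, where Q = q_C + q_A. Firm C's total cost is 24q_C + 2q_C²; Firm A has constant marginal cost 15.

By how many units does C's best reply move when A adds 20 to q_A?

Firm C's profit: π = q_C(240 − 3(q_C + q_A)) − 24q_C − 2q_C².
∂π/∂q_C = 216 − 10q_C − 3q_A = 0, so q_C = 21.6 − 0.3q_A.
The reaction-function slope is −0.3, so a 20-unit rise in q_A moves q_C by −0.3 × 20 = −6. C's best response falls — the actions are strategic substitutes.

-6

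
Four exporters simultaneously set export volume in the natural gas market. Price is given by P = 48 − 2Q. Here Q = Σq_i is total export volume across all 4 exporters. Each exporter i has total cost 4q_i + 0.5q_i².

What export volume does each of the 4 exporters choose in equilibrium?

A representative exporter's profit is π_i = q_i(48 − 2Q) − 4q_i − 0.5q_i², with Q = q_i + Σ_{j≠i} q_j.
First-order condition: 44 − 5q_i − 2Σ_{j≠i} q_j = 0.
In a symmetric equilibrium every exporter chooses the same q, so Σ_{j≠i} q_j = 3q. The condition becomes 44 − 11q = 0, giving q = 44/11 = 4.

4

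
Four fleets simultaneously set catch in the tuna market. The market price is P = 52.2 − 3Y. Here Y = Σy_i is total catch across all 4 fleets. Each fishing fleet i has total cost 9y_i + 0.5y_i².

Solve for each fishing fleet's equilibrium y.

A representative fishing fleet's profit is π_i = y_i(52.2 − 3Y) − 9y_i − 0.5y_i², with Y = y_i + Σ_{j≠i} y_j.
First-order condition: 43.2 − 7y_i − 3Σ_{j≠i} y_j = 0.
In a symmetric equilibrium every fishing fleet chooses the same y, so Σ_{j≠i} y_j = 3y. The condition becomes 43.2 − 16y = 0, giving y = 43.2/16 = 2.7.

2.7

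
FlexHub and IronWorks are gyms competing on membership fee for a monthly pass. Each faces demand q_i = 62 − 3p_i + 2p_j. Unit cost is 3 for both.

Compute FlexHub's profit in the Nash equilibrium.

FlexHub's profit: π = (p_{FlexHub} − 3)(62 − 3p_{FlexHub} + 2p_{IronWorks}).
∂π/∂p_{FlexHub} = 71 − 6p_{FlexHub} + 2p_{IronWorks} = 0 ⇒ p_{FlexHub} = 71/6 + (1/3)p_{IronWorks}.
Setting p_{FlexHub} = p_{IronWorks} in the reaction function: p_{FlexHub} = 71/6 + (1/3)p_{FlexHub}, so p_{FlexHub} = (71/6) / (2/3) = 17.75.
q_{FlexHub} = 62 − 3·17.75 + 2·17.75 = 44.25.
Profit = (17.75 − 3)·44.25 = 652.6875.

652.6875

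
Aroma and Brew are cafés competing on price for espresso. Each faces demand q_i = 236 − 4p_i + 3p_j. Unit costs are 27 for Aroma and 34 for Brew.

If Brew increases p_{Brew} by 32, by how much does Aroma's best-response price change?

Aroma's profit: π = (p_{Aroma} − 27)(236 − 4p_{Aroma} + 3p_{Brew}).
∂π/∂p_{Aroma} = 344 − 8p_{Aroma} + 3p_{Brew} = 0 ⇒ p_{Aroma} = 43 + 0.375p_{Brew}.
The reaction-function slope is 0.375, so a 32-unit rise in p_{Brew} moves p_{Aroma} by 0.375 × 32 = 12. Aroma's best response rises — the actions are strategic complements.

12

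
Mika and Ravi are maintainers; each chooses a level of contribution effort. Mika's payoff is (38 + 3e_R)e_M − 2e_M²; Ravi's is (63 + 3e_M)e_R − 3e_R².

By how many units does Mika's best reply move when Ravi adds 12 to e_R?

9

Expanding Mika's payoff: 38e_M + 3e_Re_M − 2e_M².
∂π/∂e_M = 38 + 3e_R − 4e_M = 0, so e_M = 9.5 + 0.75e_R.
The reaction-function slope is 0.75, so a 12-unit rise in e_R moves e_M by 0.75 × 12 = 9. Mika's best response rises — the actions are strategic complements.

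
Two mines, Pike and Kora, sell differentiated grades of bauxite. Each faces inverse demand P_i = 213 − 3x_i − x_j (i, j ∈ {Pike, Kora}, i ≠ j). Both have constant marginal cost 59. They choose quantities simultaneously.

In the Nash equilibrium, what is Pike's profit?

1452

Mine Pike's profit: π = x_{Pike}(213 − 3x_{Pike} − x_{Kora}) − 59x_{Pike}.
∂π/∂x_{Pike} = 154 − 6x_{Pike} − x_{Kora} = 0 ⇒ x_{Pike} = 77/3 − (1/6)x_{Kora}.
Setting x_{Pike} = x_{Kora} in the reaction function: x_{Pike} = 77/3 − (1/6)x_{Pike}, so x_{Pike} = (77/3) / (7/6) = 22.
P_{Pike} = 213 − 3·22 − 22 = 125.
Profit = (125 − 59)·22 = 1452.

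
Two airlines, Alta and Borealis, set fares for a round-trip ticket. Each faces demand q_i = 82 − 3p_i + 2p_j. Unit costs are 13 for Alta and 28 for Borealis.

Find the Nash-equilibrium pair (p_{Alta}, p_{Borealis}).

33.0625, 38.6875

Alta's profit: π = (p_{Alta} − 13)(82 − 3p_{Alta} + 2p_{Borealis}).
∂π/∂p_{Alta} = 121 − 6p_{Alta} + 2p_{Borealis} = 0 ⇒ p_{Alta} = 121/6 + (1/3)p_{Borealis}.
Similarly p_{Borealis} = 83/3 + (1/3)p_{Alta}.
Substituting the second reaction function into the first: p_{Alta} = 121/6 + (1/3)(83/3 + (1/3)p_{Alta}), which gives (8/9)p_{Alta} = 529/18 ⇒ p_{Alta} = 33.0625.
Then p_{Borealis} = 83/3 + (1/3)·33.0625 = 38.6875.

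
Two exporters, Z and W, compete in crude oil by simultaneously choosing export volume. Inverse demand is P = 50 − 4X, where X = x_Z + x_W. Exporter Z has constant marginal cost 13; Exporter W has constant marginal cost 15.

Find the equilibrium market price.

Exporter Z's profit: π = x_Z(50 − 4(x_Z + x_W)) − 13x_Z.
∂π/∂x_Z = 37 − 8x_Z − 4x_W = 0, so x_Z = 4.625 − 0.5x_W.
By the same steps for W: x_W = 4.375 − 0.5x_Z.
Substituting the second reaction function into the first: x_Z = 4.625 − 0.5(4.375 − 0.5x_Z), which gives 0.75x_Z = 2.4375 ⇒ x_Z = 3.25.
Then x_W = 4.375 − 0.5·3.25 = 2.75.
Equilibrium price: P = 50 − 4·6 = 26.

26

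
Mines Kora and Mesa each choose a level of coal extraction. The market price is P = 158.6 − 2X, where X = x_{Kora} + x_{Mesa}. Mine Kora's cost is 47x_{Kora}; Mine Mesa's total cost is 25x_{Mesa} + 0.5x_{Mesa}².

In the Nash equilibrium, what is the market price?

Mine Kora's profit: π = x_{Kora}(158.6 − 2(x_{Kora} + x_{Mesa})) − 47x_{Kora}.
∂π/∂x_{Kora} = 111.6 − 4x_{Kora} − 2x_{Mesa} = 0, so x_{Kora} = 27.9 − 0.5x_{Mesa}.
For Mesa: ∂π/∂x_{Mesa} = 133.6 − 5x_{Mesa} − 2x_{Kora} = 0 ⇒ x_{Mesa} = 26.72 − 0.4x_{Kora}.
Substituting the second reaction function into the first: x_{Kora} = 27.9 − 0.5(26.72 − 0.4x_{Kora}), which gives 0.8x_{Kora} = 14.54 ⇒ x_{Kora} = 18.175.
Then x_{Mesa} = 26.72 − 0.4·18.175 = 19.45.
Equilibrium price: P = 158.6 − 2·37.625 = 83.35.

83.35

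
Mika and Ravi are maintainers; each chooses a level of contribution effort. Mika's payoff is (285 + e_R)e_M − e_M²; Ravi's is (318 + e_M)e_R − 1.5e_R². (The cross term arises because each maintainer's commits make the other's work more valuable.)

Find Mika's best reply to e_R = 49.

167

Expanding Mika's payoff: 285e_M + e_Re_M − e_M².
∂π/∂e_M = 285 + e_R − 2e_M = 0, so e_M = 142.5 + 0.5e_R.
At e_R = 49: e_M = 142.5 + 0.5·49 = 167.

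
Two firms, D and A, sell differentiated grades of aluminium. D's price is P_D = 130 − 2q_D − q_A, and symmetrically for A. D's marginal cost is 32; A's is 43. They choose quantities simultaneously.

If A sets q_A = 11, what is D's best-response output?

21.75

Firm D's profit: π = q_D(130 − 2q_D − q_A) − 32q_D.
∂π/∂q_D = 98 − 4q_D − q_A = 0 ⇒ q_D = 24.5 − 0.25q_A.
At q_A = 11: q_D = 24.5 − 0.25·11 = 21.75.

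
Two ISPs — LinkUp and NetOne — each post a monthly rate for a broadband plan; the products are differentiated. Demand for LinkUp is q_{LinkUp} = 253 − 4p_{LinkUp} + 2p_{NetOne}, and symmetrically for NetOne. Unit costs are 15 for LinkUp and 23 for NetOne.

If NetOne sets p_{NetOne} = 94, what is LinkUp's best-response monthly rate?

62.625

LinkUp's profit: π = (p_{LinkUp} − 15)(253 − 4p_{LinkUp} + 2p_{NetOne}).
∂π/∂p_{LinkUp} = 313 − 8p_{LinkUp} + 2p_{NetOne} = 0 ⇒ p_{LinkUp} = 39.125 + 0.25p_{NetOne}.
At p_{NetOne} = 94: p_{LinkUp} = 39.125 + 0.25·94 = 62.625.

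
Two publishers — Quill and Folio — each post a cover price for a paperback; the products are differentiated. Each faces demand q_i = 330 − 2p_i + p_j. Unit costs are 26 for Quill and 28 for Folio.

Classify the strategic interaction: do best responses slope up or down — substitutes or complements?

strategic complements

Quill's profit: π = (p_{Quill} − 26)(330 − 2p_{Quill} + p_{Folio}).
∂π/∂p_{Quill} = 382 − 4p_{Quill} + p_{Folio} = 0 ⇒ p_{Quill} = 95.5 + 0.25p_{Folio}.
The best-response slope dp_{Quill}/dp_{Folio} = 0.25 > 0: the reaction function is upward-sloping, so the choices are strategic complements.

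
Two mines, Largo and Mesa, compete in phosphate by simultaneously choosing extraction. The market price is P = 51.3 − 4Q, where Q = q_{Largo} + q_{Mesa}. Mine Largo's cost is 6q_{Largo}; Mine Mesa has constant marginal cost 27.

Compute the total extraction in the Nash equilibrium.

5.8

Mine Largo's profit: π = q_{Largo}(51.3 − 4(q_{Largo} + q_{Mesa})) − 6q_{Largo}.
∂π/∂q_{Largo} = 45.3 − 8q_{Largo} − 4q_{Mesa} = 0, so q_{Largo} = 5.6625 − 0.5q_{Mesa}.
By the same steps for Mesa: q_{Mesa} = 3.0375 − 0.5q_{Largo}.
Solving the two reaction functions simultaneously: (1 − (−0.5)(−0.5))q_{Largo} = 5.6625 − 0.5·3.0375, so 0.75q_{Largo} = 663/160 and q_{Largo} = 5.525.
Then q_{Mesa} = 3.0375 − 0.5·5.525 = 0.275.
Total extraction: 5.525 + 0.275 = 5.8.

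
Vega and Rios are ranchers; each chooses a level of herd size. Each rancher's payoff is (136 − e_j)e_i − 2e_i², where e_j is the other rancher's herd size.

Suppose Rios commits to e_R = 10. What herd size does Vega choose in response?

31.5

Vega's payoff is (136 − e_R)e_V − 2e_V².
∂π/∂e_V = 136 − e_R − 4e_V = 0, so e_V = 34 − 0.25e_R.
At e_R = 10: e_V = 34 − 0.25·10 = 31.5.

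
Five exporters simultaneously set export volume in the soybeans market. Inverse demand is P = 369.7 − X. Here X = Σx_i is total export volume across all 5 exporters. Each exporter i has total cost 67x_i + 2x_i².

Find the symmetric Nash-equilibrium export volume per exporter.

30.27

A representative exporter's profit is π_i = x_i(369.7 − X) − 67x_i − 2x_i², with X = x_i + Σ_{j≠i} x_j.
First-order condition: 302.7 − 6x_i − Σ_{j≠i} x_j = 0.
With identical exporters, set every x_j = x: then 302.7 − 6x − 4x = 0, i.e. x = 302.7/10 = 30.27.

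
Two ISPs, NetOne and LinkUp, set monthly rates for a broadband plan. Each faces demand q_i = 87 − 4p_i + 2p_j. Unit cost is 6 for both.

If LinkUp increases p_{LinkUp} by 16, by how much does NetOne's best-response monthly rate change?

NetOne's profit: π = (p_{NetOne} − 6)(87 − 4p_{NetOne} + 2p_{LinkUp}).
∂π/∂p_{NetOne} = 111 − 8p_{NetOne} + 2p_{LinkUp} = 0 ⇒ p_{NetOne} = 13.875 + 0.25p_{LinkUp}.
The reaction-function slope is 0.25, so a 16-unit rise in p_{LinkUp} moves p_{NetOne} by 0.25 × 16 = 4. NetOne's best response rises — the actions are strategic complements.

4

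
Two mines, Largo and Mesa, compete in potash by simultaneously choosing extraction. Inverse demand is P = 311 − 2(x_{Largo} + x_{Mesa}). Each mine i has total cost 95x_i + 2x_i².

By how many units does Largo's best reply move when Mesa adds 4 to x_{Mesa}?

Mine Largo's profit: π = x_{Largo}(311 − 2(x_{Largo} + x_{Mesa})) − 95x_{Largo} − 2x_{Largo}².
∂π/∂x_{Largo} = 216 − 8x_{Largo} − 2x_{Mesa} = 0, so x_{Largo} = 27 − 0.25x_{Mesa}.
The reaction-function slope is −0.25, so a 4-unit rise in x_{Mesa} moves x_{Largo} by −0.25 × 4 = −1. Largo's best response falls — the actions are strategic substitutes.

-1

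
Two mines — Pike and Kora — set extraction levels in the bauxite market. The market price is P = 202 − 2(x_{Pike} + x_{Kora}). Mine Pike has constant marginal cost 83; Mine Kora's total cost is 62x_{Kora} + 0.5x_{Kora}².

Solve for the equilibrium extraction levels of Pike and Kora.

19.6875, 20.125

Mine Pike's profit: π = x_{Pike}(202 − 2(x_{Pike} + x_{Kora})) − 83x_{Pike}.
∂π/∂x_{Pike} = 119 − 4x_{Pike} − 2x_{Kora} = 0, so x_{Pike} = 29.75 − 0.5x_{Kora}.
For Kora: ∂π/∂x_{Kora} = 140 − 5x_{Kora} − 2x_{Pike} = 0 ⇒ x_{Kora} = 28 − 0.4x_{Pike}.
Plugging x_{Kora} into Pike's best response: x_{Pike} = 29.75 − 0.5(28 − 0.4x_{Pike}) ⇒ 0.8x_{Pike} = 15.75, so x_{Pike} = 19.6875.
Then x_{Kora} = 28 − 0.4·19.6875 = 20.125.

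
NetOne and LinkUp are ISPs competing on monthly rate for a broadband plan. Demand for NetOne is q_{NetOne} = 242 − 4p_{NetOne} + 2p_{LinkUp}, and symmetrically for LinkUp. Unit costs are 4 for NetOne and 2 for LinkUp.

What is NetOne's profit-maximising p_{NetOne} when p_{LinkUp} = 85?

53.5

NetOne's profit: π = (p_{NetOne} − 4)(242 − 4p_{NetOne} + 2p_{LinkUp}).
∂π/∂p_{NetOne} = 258 − 8p_{NetOne} + 2p_{LinkUp} = 0 ⇒ p_{NetOne} = 32.25 + 0.25p_{LinkUp}.
At p_{LinkUp} = 85: p_{NetOne} = 32.25 + 0.25·85 = 53.5.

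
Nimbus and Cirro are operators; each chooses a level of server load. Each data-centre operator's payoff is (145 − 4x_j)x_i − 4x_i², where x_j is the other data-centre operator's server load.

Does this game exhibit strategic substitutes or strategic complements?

Nimbus's payoff is (145 − 4x_C)x_N − 4x_N².
∂π/∂x_N = 145 − 4x_C − 8x_N = 0, so x_N = 18.125 − 0.5x_C.
The best-response slope dx_N/dx_C = −0.5 < 0: the reaction function is downward-sloping, so the choices are strategic substitutes.

strategic substitutes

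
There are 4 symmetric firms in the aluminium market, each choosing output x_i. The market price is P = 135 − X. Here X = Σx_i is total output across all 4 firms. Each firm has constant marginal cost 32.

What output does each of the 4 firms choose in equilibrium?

20.6

A representative firm's profit is π_i = x_i(135 − X) − 32x_i, with X = x_i + Σ_{j≠i} x_j.
First-order condition: 103 − 2x_i − Σ_{j≠i} x_j = 0.
In a symmetric equilibrium every firm chooses the same x, so Σ_{j≠i} x_j = 3x. The condition becomes 103 − 5x = 0, giving x = 103/5 = 20.6.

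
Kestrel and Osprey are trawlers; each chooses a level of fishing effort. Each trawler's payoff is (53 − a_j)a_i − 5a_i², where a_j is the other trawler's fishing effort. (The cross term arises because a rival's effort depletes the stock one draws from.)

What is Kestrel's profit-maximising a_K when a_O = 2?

5.1

Kestrel's payoff is (53 − a_O)a_K − 5a_K².
∂π/∂a_K = 53 − a_O − 10a_K = 0, so a_K = 5.3 − 0.1a_O.
At a_O = 2: a_K = 5.3 − 0.1·2 = 5.1.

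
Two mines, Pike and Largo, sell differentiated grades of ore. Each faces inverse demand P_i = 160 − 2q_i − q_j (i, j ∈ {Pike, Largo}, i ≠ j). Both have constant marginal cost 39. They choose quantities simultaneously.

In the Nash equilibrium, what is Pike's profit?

Mine Pike's profit: π = q_{Pike}(160 − 2q_{Pike} − q_{Largo}) − 39q_{Pike}.
∂π/∂q_{Pike} = 121 − 4q_{Pike} − q_{Largo} = 0 ⇒ q_{Pike} = 30.25 − 0.25q_{Largo}.
Setting q_{Pike} = q_{Largo} in the reaction function: q_{Pike} = 30.25 − 0.25q_{Pike}, so q_{Pike} = 30.25 / 1.25 = 24.2.
P_{Pike} = 160 − 2·24.2 − 24.2 = 87.4.
Profit = (87.4 − 39)·24.2 = 1171.28.

1171.28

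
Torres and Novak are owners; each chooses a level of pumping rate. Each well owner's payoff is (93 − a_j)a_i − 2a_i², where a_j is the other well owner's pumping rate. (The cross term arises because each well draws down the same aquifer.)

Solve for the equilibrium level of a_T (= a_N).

18.6

Torres's payoff is (93 − a_N)a_T − 2a_T².
∂π/∂a_T = 93 − a_N − 4a_T = 0, so a_T = 23.25 − 0.25a_N.
Setting a_T = a_N in the reaction function: a_T = 23.25 − 0.25a_T, so a_T = 23.25 / 1.25 = 18.6.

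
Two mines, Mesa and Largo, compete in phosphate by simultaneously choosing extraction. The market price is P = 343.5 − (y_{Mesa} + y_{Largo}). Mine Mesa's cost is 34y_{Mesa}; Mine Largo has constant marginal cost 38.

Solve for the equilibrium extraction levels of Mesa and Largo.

Mine Mesa's profit: π = y_{Mesa}(343.5 − (y_{Mesa} + y_{Largo})) − 34y_{Mesa}.
∂π/∂y_{Mesa} = 309.5 − 2y_{Mesa} − y_{Largo} = 0, so y_{Mesa} = 154.75 − 0.5y_{Largo}.
By the same steps for Largo: y_{Largo} = 152.75 − 0.5y_{Mesa}.
Substituting the second reaction function into the first: y_{Mesa} = 154.75 − 0.5(152.75 − 0.5y_{Mesa}), which gives 0.75y_{Mesa} = 78.375 ⇒ y_{Mesa} = 104.5.
Then y_{Largo} = 152.75 − 0.5·104.5 = 100.5.

104.5, 100.5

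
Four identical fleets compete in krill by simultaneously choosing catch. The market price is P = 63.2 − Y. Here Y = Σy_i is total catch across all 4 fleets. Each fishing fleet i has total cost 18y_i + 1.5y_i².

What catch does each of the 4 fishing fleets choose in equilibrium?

A representative fishing fleet's profit is π_i = y_i(63.2 − Y) − 18y_i − 1.5y_i², with Y = y_i + Σ_{j≠i} y_j.
First-order condition: 45.2 − 5y_i − Σ_{j≠i} y_j = 0.
In a symmetric equilibrium every fishing fleet chooses the same y, so Σ_{j≠i} y_j = 3y. The condition becomes 45.2 − 8y = 0, giving y = 45.2/8 = 5.65.

5.65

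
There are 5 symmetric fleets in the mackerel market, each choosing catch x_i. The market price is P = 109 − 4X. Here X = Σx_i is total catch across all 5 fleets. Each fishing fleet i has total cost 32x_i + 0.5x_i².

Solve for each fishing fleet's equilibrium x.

A representative fishing fleet's profit is π_i = x_i(109 − 4X) − 32x_i − 0.5x_i², with X = x_i + Σ_{j≠i} x_j.
First-order condition: 77 − 9x_i − 4Σ_{j≠i} x_j = 0.
In a symmetric equilibrium every fishing fleet chooses the same x, so Σ_{j≠i} x_j = 4x. The condition becomes 77 − 25x = 0, giving x = 77/25 = 3.08.

3.08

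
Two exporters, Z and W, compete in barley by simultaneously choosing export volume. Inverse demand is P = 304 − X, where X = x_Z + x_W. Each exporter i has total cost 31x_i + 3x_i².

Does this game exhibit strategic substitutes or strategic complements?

Exporter Z's profit: π = x_Z(304 − (x_Z + x_W)) − 31x_Z − 3x_Z².
∂π/∂x_Z = 273 − 8x_Z − x_W = 0, so x_Z = 34.125 − 0.125x_W.
The best-response slope dx_Z/dx_W = −0.125 < 0: the reaction function is downward-sloping, so the choices are strategic substitutes.

strategic substitutes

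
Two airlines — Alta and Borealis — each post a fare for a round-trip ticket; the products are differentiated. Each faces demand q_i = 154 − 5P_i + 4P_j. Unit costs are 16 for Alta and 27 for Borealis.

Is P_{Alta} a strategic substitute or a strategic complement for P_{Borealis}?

Alta's profit: π = (P_{Alta} − 16)(154 − 5P_{Alta} + 4P_{Borealis}).
∂π/∂P_{Alta} = 234 − 10P_{Alta} + 4P_{Borealis} = 0 ⇒ P_{Alta} = 23.4 + 0.4P_{Borealis}.
The best-response slope dP_{Alta}/dP_{Borealis} = 0.4 > 0: the reaction function is upward-sloping, so the choices are strategic complements.

strategic complements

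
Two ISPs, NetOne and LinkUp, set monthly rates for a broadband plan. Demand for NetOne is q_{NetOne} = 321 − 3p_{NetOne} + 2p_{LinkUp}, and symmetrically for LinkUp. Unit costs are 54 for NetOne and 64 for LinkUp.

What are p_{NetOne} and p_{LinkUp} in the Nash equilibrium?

122.625, 126.375

NetOne's profit: π = (p_{NetOne} − 54)(321 − 3p_{NetOne} + 2p_{LinkUp}).
∂π/∂p_{NetOne} = 483 − 6p_{NetOne} + 2p_{LinkUp} = 0 ⇒ p_{NetOne} = 80.5 + (1/3)p_{LinkUp}.
Similarly p_{LinkUp} = 85.5 + (1/3)p_{NetOne}.
Plugging p_{LinkUp} into NetOne's best response: p_{NetOne} = 80.5 + (1/3)(85.5 + (1/3)p_{NetOne}) ⇒ (8/9)p_{NetOne} = 109, so p_{NetOne} = 122.625.
Then p_{LinkUp} = 85.5 + (1/3)·122.625 = 126.375.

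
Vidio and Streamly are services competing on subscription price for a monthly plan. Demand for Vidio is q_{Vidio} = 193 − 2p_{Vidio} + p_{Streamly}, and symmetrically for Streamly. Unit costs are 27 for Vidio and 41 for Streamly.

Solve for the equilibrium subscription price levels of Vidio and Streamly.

84.2, 89.8

Vidio's profit: π = (p_{Vidio} − 27)(193 − 2p_{Vidio} + p_{Streamly}).
∂π/∂p_{Vidio} = 247 − 4p_{Vidio} + p_{Streamly} = 0 ⇒ p_{Vidio} = 61.75 + 0.25p_{Streamly}.
Similarly p_{Streamly} = 68.75 + 0.25p_{Vidio}.
Solving the two reaction functions simultaneously: (1 − (0.25)(0.25))p_{Vidio} = 61.75 + 0.25·68.75, so 0.9375p_{Vidio} = 78.9375 and p_{Vidio} = 84.2.
Then p_{Streamly} = 68.75 + 0.25·84.2 = 89.8.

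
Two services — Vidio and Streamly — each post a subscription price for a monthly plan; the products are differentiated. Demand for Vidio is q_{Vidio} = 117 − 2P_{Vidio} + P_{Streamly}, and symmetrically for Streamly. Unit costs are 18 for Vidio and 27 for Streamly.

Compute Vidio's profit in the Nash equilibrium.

2339.28

Vidio's profit: π = (P_{Vidio} − 18)(117 − 2P_{Vidio} + P_{Streamly}).
∂π/∂P_{Vidio} = 153 − 4P_{Vidio} + P_{Streamly} = 0 ⇒ P_{Vidio} = 38.25 + 0.25P_{Streamly}.
Similarly P_{Streamly} = 42.75 + 0.25P_{Vidio}.
Solving the two reaction functions simultaneously: (1 − (0.25)(0.25))P_{Vidio} = 38.25 + 0.25·42.75, so 0.9375P_{Vidio} = 48.9375 and P_{Vidio} = 52.2.
Then P_{Streamly} = 42.75 + 0.25·52.2 = 55.8.
q_{Vidio} = 117 − 2·52.2 + 55.8 = 68.4.
Profit = (52.2 − 18)·68.4 = 2339.28.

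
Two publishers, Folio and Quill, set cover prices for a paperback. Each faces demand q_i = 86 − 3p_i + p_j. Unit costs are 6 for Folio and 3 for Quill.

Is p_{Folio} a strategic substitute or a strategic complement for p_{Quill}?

Folio's profit: π = (p_{Folio} − 6)(86 − 3p_{Folio} + p_{Quill}).
∂π/∂p_{Folio} = 104 − 6p_{Folio} + p_{Quill} = 0 ⇒ p_{Folio} = 52/3 + (1/6)p_{Quill}.
The best-response slope dp_{Folio}/dp_{Quill} = 1/6 > 0: the reaction function is upward-sloping, so the choices are strategic complements.

strategic complements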